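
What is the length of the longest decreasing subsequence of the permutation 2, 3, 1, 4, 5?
2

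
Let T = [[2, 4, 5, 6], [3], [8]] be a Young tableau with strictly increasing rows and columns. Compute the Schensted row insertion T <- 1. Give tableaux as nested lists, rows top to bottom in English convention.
[[1, 4, 5, 6], [2], [3], [8]]

In row 1, 1 replaces 2 (the leftmost entry greater than 1); 2 is bumped to row 2. In row 2, 2 replaces 3 (the leftmost entry greater than 2); 3 is bumped to row 3. In row 3, 3 replaces 8 (the leftmost entry greater than 3); 8 is bumped to row 4. 8 starts a new row 4. The new tableau is [[1, 4, 5, 6], [2], [3], [8]].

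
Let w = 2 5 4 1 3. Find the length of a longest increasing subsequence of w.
2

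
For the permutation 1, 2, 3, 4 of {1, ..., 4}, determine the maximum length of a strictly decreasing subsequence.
1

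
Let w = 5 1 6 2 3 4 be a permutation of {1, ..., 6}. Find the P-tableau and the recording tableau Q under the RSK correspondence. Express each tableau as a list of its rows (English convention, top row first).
P = [[1, 2, 3, 4], [5, 6]], Q = [[1, 3, 5, 6], [2, 4]]

Insert each entry of the permutation into P by Schensted row insertion, recording in Q the position of each new cell.

Insert 5: appended to row 1. P = [[5]], Q = [[1]].
Insert 1: 1 bumps 5 from row 1; 5 starts row 2. P = [[1], [5]], Q = [[1], [2]].
Insert 6: appended to row 1. P = [[1, 6], [5]], Q = [[1, 3], [2]].
Insert 2: 2 bumps 6 from row 1; 6 appends to row 2. P = [[1, 2], [5, 6]], Q = [[1, 3], [2, 4]].
Insert 3: appended to row 1. P = [[1, 2, 3], [5, 6]], Q = [[1, 3, 5], [2, 4]].
Insert 4: appended to row 1. P = [[1, 2, 3, 4], [5, 6]], Q = [[1, 3, 5, 6], [2, 4]].

So P = [[1, 2, 3, 4], [5, 6]], Q = [[1, 3, 5, 6], [2, 4]].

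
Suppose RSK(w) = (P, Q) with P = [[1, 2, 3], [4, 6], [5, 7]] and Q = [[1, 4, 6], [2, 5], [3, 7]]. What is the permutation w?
5 4 1 7 2 6 3

Reverse the RSK construction: for i from n down to 1, find the cell of Q containing i, remove the entry at that cell from P, and reverse-bump it up through P; the value ejected from row 1 is w(i).

Step i=7: Q has 7 at row 3, column 2; remove 7 from row 3 of P and reverse-bump: 7 enters row 2 and ejects 6; 6 enters row 1 and ejects 3. So w(7) = 3. P is now [[1, 2, 6], [4, 7], [5]].
Step i=6: Q has 6 at row 1, column 3; remove that cell from P, ejecting 6. So w(6) = 6. P is now [[1, 2], [4, 7], [5]].
Step i=5: Q has 5 at row 2, column 2; remove 7 from row 2 of P and reverse-bump: 7 enters row 1 and ejects 2. So w(5) = 2. P is now [[1, 7], [4], [5]].
Step i=4: Q has 4 at row 1, column 2; remove that cell from P, ejecting 7. So w(4) = 7. P is now [[1], [4], [5]].
Step i=3: Q has 3 at row 3, column 1; remove 5 from row 3 of P and reverse-bump: 5 enters row 2 and ejects 4; 4 enters row 1 and ejects 1. So w(3) = 1. P is now [[4], [5]].
Step i=2: Q has 2 at row 2, column 1; remove 5 from row 2 of P and reverse-bump: 5 enters row 1 and ejects 4. So w(2) = 4. P is now [[5]].
Step i=1: Q has 1 at row 1, column 1; remove that cell from P, ejecting 5. So w(1) = 5. P is now [].

So w = 5 4 1 7 2 6 3.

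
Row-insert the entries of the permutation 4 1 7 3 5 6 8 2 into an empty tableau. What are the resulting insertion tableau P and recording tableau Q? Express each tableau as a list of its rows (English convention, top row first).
Insert each entry of the permutation into P by Schensted row insertion, recording in Q the position of each new cell.

After inserting 4: P = [[4]].
After inserting 1: P = [[1], [4]].
After inserting 7: P = [[1, 7], [4]].
After inserting 3: P = [[1, 3], [4, 7]].
After inserting 5: P = [[1, 3, 5], [4, 7]].
After inserting 6: P = [[1, 3, 5, 6], [4, 7]].
After inserting 8: P = [[1, 3, 5, 6, 8], [4, 7]].
After inserting 2: P = [[1, 2, 5, 6, 8], [3, 7], [4]].

So P = [[1, 2, 5, 6, 8], [3, 7], [4]], Q = [[1, 3, 5, 6, 7], [2, 4], [8]].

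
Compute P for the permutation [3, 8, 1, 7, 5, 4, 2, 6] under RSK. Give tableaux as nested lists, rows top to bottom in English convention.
P = [[1, 2, 6], [3, 4], [5], [7], [8]]

Insert 3: appended to row 1. P = [[3]].
Insert 8: appended to row 1. P = [[3, 8]].
Insert 1: 1 bumps 3 from row 1; 3 starts row 2. P = [[1, 8], [3]].
Insert 7: 7 bumps 8 from row 1; 8 appends to row 2. P = [[1, 7], [3, 8]].
Insert 5: 5 bumps 7 from row 1; 7 bumps 8 from row 2; 8 starts row 3. P = [[1, 5], [3, 7], [8]].
Insert 4: 4 bumps 5 from row 1; 5 bumps 7 from row 2; 7 bumps 8 from row 3; 8 starts row 4. P = [[1, 4], [3, 5], [7], [8]].
Insert 2: 2 bumps 4 from row 1; 4 bumps 5 from row 2; 5 bumps 7 from row 3; 7 bumps 8 from row 4; 8 starts row 5. P = [[1, 2], [3, 4], [5], [7], [8]].
Insert 6: appended to row 1. P = [[1, 2, 6], [3, 4], [5], [7], [8]].

So P = [[1, 2, 6], [3, 4], [5], [7], [8]].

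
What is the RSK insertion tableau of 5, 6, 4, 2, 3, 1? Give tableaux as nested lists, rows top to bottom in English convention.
Insert 5: appended to row 1. P = [[5]].
Insert 6: appended to row 1. P = [[5, 6]].
Insert 4: 4 bumps 5 from row 1; 5 starts row 2. P = [[4, 6], [5]].
Insert 2: 2 bumps 4 from row 1; 4 bumps 5 from row 2; 5 starts row 3. P = [[2, 6], [4], [5]].
Insert 3: 3 bumps 6 from row 1; 6 appends to row 2. P = [[2, 3], [4, 6], [5]].
Insert 1: 1 bumps 2 from row 1; 2 bumps 4 from row 2; 4 bumps 5 from row 3; 5 starts row 4. P = [[1, 3], [2, 6], [4], [5]].

So P = [[1, 3], [2, 6], [4], [5]].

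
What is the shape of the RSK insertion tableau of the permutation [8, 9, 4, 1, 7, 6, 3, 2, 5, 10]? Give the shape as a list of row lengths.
RSK row insertion gives P = [[1, 2, 5, 10], [3, 6], [4, 9], [7], [8]], which has shape [4, 2, 2, 1, 1].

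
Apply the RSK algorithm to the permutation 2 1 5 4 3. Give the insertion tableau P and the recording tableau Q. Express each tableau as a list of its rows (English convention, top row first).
P = [[1, 3], [2, 4], [5]], Q = [[1, 3], [2, 4], [5]]

Insert each entry of the permutation into P by Schensted row insertion, recording in Q the position of each new cell.

After inserting 2: P = [[2]].
After inserting 1: P = [[1], [2]].
After inserting 5: P = [[1, 5], [2]].
After inserting 4: P = [[1, 4], [2, 5]].
After inserting 3: P = [[1, 3], [2, 4], [5]].

So P = [[1, 3], [2, 4], [5]], Q = [[1, 3], [2, 4], [5]].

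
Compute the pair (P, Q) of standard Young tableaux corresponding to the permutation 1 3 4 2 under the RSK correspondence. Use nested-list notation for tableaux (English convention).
P = [[1, 2, 4], [3]], Q = [[1, 2, 3], [4]]

Insert each entry of the permutation into P by Schensted row insertion, recording in Q the position of each new cell.

Insert 1: appended to row 1. P = [[1]].
Insert 3: appended to row 1. P = [[1, 3]].
Insert 4: appended to row 1. P = [[1, 3, 4]].
Insert 2: 2 bumps 3 from row 1; 3 starts row 2. P = [[1, 2, 4], [3]].

So P = [[1, 2, 4], [3]], Q = [[1, 2, 3], [4]].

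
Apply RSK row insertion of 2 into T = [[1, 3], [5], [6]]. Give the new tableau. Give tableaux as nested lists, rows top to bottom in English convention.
In row 1, 2 replaces 3 (the leftmost entry greater than 2); 3 is bumped to row 2. In row 2, 3 replaces 5 (the leftmost entry greater than 3); 5 is bumped to row 3. In row 3, 5 replaces 6 (the leftmost entry greater than 5); 6 is bumped to row 4. 6 starts a new row 4. The new tableau is [[1, 2], [3], [5], [6]].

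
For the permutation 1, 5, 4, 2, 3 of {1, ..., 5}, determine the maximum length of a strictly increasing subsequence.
3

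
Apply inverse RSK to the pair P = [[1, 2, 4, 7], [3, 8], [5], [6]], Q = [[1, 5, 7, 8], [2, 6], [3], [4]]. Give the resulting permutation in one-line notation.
Reverse the RSK construction: for i from n down to 1, find the cell of Q containing i, remove the entry at that cell from P, and reverse-bump it up through P; the value ejected from row 1 is w(i).

Step i=8: Q has 8 at row 1, column 4; remove that cell from P, ejecting 7. So w(8) = 7. P is now [[1, 2, 4], [3, 8], [5], [6]].
Step i=7: Q has 7 at row 1, column 3; remove that cell from P, ejecting 4. So w(7) = 4. P is now [[1, 2], [3, 8], [5], [6]].
Step i=6: Q has 6 at row 2, column 2; remove 8 from row 2 of P and reverse-bump: 8 enters row 1 and ejects 2. So w(6) = 2. P is now [[1, 8], [3], [5], [6]].
Step i=5: Q has 5 at row 1, column 2; remove that cell from P, ejecting 8. So w(5) = 8. P is now [[1], [3], [5], [6]].
Step i=4: Q has 4 at row 4, column 1; remove 6 from row 4 of P and reverse-bump: 6 enters row 3 and ejects 5; 5 enters row 2 and ejects 3; 3 enters row 1 and ejects 1. So w(4) = 1. P is now [[3], [5], [6]].
Step i=3: Q has 3 at row 3, column 1; remove 6 from row 3 of P and reverse-bump: 6 enters row 2 and ejects 5; 5 enters row 1 and ejects 3. So w(3) = 3. P is now [[5], [6]].
Step i=2: Q has 2 at row 2, column 1; remove 6 from row 2 of P and reverse-bump: 6 enters row 1 and ejects 5. So w(2) = 5. P is now [[6]].
Step i=1: Q has 1 at row 1, column 1; remove that cell from P, ejecting 6. So w(1) = 6. P is now [].

So w = 6 5 3 1 8 2 4 7.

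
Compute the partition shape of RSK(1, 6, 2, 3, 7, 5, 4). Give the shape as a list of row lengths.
[4, 2, 1]

Row-insert each entry into an empty tableau.

After inserting 1: P = [[1]].
After inserting 6: P = [[1, 6]].
After inserting 2: P = [[1, 2], [6]].
After inserting 3: P = [[1, 2, 3], [6]].
After inserting 7: P = [[1, 2, 3, 7], [6]].
After inserting 5: P = [[1, 2, 3, 5], [6, 7]].
After inserting 4: P = [[1, 2, 3, 4], [5, 7], [6]].

The final insertion tableau P = [[1, 2, 3, 4], [5, 7], [6]] has shape [4, 2, 1].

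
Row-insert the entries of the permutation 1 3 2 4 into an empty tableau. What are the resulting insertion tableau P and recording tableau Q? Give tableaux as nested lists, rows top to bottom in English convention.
Insert each entry of the permutation into P by Schensted row insertion, recording in Q the position of each new cell.

Insert 1: appended to row 1. P = [[1]].
Insert 3: appended to row 1. P = [[1, 3]].
Insert 2: 2 bumps 3 from row 1; 3 starts row 2. P = [[1, 2], [3]].
Insert 4: appended to row 1. P = [[1, 2, 4], [3]].

So P = [[1, 2, 4], [3]], Q = [[1, 2, 4], [3]].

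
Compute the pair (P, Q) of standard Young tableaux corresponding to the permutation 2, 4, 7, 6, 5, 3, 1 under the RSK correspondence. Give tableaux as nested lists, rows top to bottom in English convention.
Insert each entry of the permutation into P by Schensted row insertion, recording in Q the position of each new cell.

After inserting 2: P = [[2]].
After inserting 4: P = [[2, 4]].
After inserting 7: P = [[2, 4, 7]].
After inserting 6: P = [[2, 4, 6], [7]].
After inserting 5: P = [[2, 4, 5], [6], [7]].
After inserting 3: P = [[2, 3, 5], [4], [6], [7]].
After inserting 1: P = [[1, 3, 5], [2], [4], [6], [7]].

So P = [[1, 3, 5], [2], [4], [6], [7]], Q = [[1, 2, 3], [4], [5], [6], [7]].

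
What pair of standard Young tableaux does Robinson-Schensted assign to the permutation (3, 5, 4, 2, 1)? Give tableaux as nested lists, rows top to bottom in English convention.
P = [[1, 4], [2], [3], [5]], Q = [[1, 2], [3], [4], [5]]

Insert each entry of the permutation into P by Schensted row insertion, recording in Q the position of each new cell.

After inserting 3: P = [[3]].
After inserting 5: P = [[3, 5]].
After inserting 4: P = [[3, 4], [5]].
After inserting 2: P = [[2, 4], [3], [5]].
After inserting 1: P = [[1, 4], [2], [3], [5]].

So P = [[1, 4], [2], [3], [5]], Q = [[1, 2], [3], [4], [5]].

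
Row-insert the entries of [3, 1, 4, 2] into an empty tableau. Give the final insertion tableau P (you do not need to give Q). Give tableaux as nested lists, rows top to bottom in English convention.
P = [[1, 2], [3, 4]]

Insert 3: appended to row 1. P = [[3]].
Insert 1: 1 bumps 3 from row 1; 3 starts row 2. P = [[1], [3]].
Insert 4: appended to row 1. P = [[1, 4], [3]].
Insert 2: 2 bumps 4 from row 1; 4 appends to row 2. P = [[1, 2], [3, 4]].

So P = [[1, 2], [3, 4]].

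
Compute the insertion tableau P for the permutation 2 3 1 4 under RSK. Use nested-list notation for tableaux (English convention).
P = [[1, 3, 4], [2]]

Insert 2: appended to row 1. P = [[2]].
Insert 3: appended to row 1. P = [[2, 3]].
Insert 1: 1 bumps 2 from row 1; 2 starts row 2. P = [[1, 3], [2]].
Insert 4: appended to row 1. P = [[1, 3, 4], [2]].

So P = [[1, 3, 4], [2]].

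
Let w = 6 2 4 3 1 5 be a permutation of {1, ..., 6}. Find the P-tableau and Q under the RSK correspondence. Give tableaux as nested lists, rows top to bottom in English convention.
Insert each entry of the permutation into P by Schensted row insertion, recording in Q the position of each new cell.

Insert 6: appended to row 1. P = [[6]].
Insert 2: 2 bumps 6 from row 1; 6 starts row 2. P = [[2], [6]].
Insert 4: appended to row 1. P = [[2, 4], [6]].
Insert 3: 3 bumps 4 from row 1; 4 bumps 6 from row 2; 6 starts row 3. P = [[2, 3], [4], [6]].
Insert 1: 1 bumps 2 from row 1; 2 bumps 4 from row 2; 4 bumps 6 from row 3; 6 starts row 4. P = [[1, 3], [2], [4], [6]].
Insert 5: appended to row 1. P = [[1, 3, 5], [2], [4], [6]].

So P = [[1, 3, 5], [2], [4], [6]], Q = [[1, 3, 6], [2], [4], [5]].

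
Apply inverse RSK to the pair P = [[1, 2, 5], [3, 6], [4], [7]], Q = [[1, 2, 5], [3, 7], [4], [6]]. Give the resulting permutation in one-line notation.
Reverse the RSK construction: for i from n down to 1, find the cell of Q containing i, remove the entry at that cell from P, and reverse-bump it up through P; the value ejected from row 1 is w(i).

Step i=7: Q has 7 at row 2, column 2; remove 6 from row 2 of P and reverse-bump: 6 enters row 1 and ejects 5. So w(7) = 5. P is now [[1, 2, 6], [3], [4], [7]].
Step i=6: Q has 6 at row 4, column 1; remove 7 from row 4 of P and reverse-bump: 7 enters row 3 and ejects 4; 4 enters row 2 and ejects 3; 3 enters row 1 and ejects 2. So w(6) = 2. P is now [[1, 3, 6], [4], [7]].
Step i=5: Q has 5 at row 1, column 3; remove that cell from P, ejecting 6. So w(5) = 6. P is now [[1, 3], [4], [7]].
Step i=4: Q has 4 at row 3, column 1; remove 7 from row 3 of P and reverse-bump: 7 enters row 2 and ejects 4; 4 enters row 1 and ejects 3. So w(4) = 3. P is now [[1, 4], [7]].
Step i=3: Q has 3 at row 2, column 1; remove 7 from row 2 of P and reverse-bump: 7 enters row 1 and ejects 4. So w(3) = 4. P is now [[1, 7]].
Step i=2: Q has 2 at row 1, column 2; remove that cell from P, ejecting 7. So w(2) = 7. P is now [[1]].
Step i=1: Q has 1 at row 1, column 1; remove that cell from P, ejecting 1. So w(1) = 1. P is now [].

So w = 1 7 4 3 6 2 5.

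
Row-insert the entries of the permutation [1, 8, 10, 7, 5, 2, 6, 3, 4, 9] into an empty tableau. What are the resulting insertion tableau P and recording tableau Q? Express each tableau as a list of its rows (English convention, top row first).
P = [[1, 2, 3, 4, 9], [5, 6], [7, 10], [8]], Q = [[1, 2, 3, 9, 10], [4, 7], [5, 8], [6]]

Insert each entry of the permutation into P by Schensted row insertion, recording in Q the position of each new cell.

Insert 1: appended to row 1. P = [[1]], Q = [[1]].
Insert 8: appended to row 1. P = [[1, 8]], Q = [[1, 2]].
Insert 10: appended to row 1. P = [[1, 8, 10]], Q = [[1, 2, 3]].
Insert 7: 7 bumps 8 from row 1; 8 starts row 2. P = [[1, 7, 10], [8]], Q = [[1, 2, 3], [4]].
Insert 5: 5 bumps 7 from row 1; 7 bumps 8 from row 2; 8 starts row 3. P = [[1, 5, 10], [7], [8]], Q = [[1, 2, 3], [4], [5]].
Insert 2: 2 bumps 5 from row 1; 5 bumps 7 from row 2; 7 bumps 8 from row 3; 8 starts row 4. P = [[1, 2, 10], [5], [7], [8]], Q = [[1, 2, 3], [4], [5], [6]].
Insert 6: 6 bumps 10 from row 1; 10 appends to row 2. P = [[1, 2, 6], [5, 10], [7], [8]], Q = [[1, 2, 3], [4, 7], [5], [6]].
Insert 3: 3 bumps 6 from row 1; 6 bumps 10 from row 2; 10 appends to row 3. P = [[1, 2, 3], [5, 6], [7, 10], [8]], Q = [[1, 2, 3], [4, 7], [5, 8], [6]].
Insert 4: appended to row 1. P = [[1, 2, 3, 4], [5, 6], [7, 10], [8]], Q = [[1, 2, 3, 9], [4, 7], [5, 8], [6]].
Insert 9: appended to row 1. P = [[1, 2, 3, 4, 9], [5, 6], [7, 10], [8]], Q = [[1, 2, 3, 9, 10], [4, 7], [5, 8], [6]].

So P = [[1, 2, 3, 4, 9], [5, 6], [7, 10], [8]], Q = [[1, 2, 3, 9, 10], [4, 7], [5, 8], [6]].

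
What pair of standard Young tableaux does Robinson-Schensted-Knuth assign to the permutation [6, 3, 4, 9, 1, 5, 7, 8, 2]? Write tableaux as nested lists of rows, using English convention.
P = [[1, 2, 5, 7, 8], [3, 4], [6, 9]], Q = [[1, 3, 4, 7, 8], [2, 6], [5, 9]]

Insert each entry of the permutation into P by Schensted row insertion, recording in Q the position of each new cell.

Insert 6: appended to row 1. P = [[6]].
Insert 3: 3 bumps 6 from row 1; 6 starts row 2. P = [[3], [6]].
Insert 4: appended to row 1. P = [[3, 4], [6]].
Insert 9: appended to row 1. P = [[3, 4, 9], [6]].
Insert 1: 1 bumps 3 from row 1; 3 bumps 6 from row 2; 6 starts row 3. P = [[1, 4, 9], [3], [6]].
Insert 5: 5 bumps 9 from row 1; 9 appends to row 2. P = [[1, 4, 5], [3, 9], [6]].
Insert 7: appended to row 1. P = [[1, 4, 5, 7], [3, 9], [6]].
Insert 8: appended to row 1. P = [[1, 4, 5, 7, 8], [3, 9], [6]].
Insert 2: 2 bumps 4 from row 1; 4 bumps 9 from row 2; 9 appends to row 3. P = [[1, 2, 5, 7, 8], [3, 4], [6, 9]].

So P = [[1, 2, 5, 7, 8], [3, 4], [6, 9]], Q = [[1, 3, 4, 7, 8], [2, 6], [5, 9]].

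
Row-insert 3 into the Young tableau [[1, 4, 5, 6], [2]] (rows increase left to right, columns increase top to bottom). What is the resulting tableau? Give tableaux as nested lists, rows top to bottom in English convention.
[[1, 3, 5, 6], [2, 4]]

In row 1, 3 replaces 4 (the leftmost entry greater than 3); 4 is bumped to row 2. 4 is appended to row 2. The new tableau is [[1, 3, 5, 6], [2, 4]].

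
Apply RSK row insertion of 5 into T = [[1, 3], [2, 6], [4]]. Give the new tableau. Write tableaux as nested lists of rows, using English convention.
[[1, 3, 5], [2, 6], [4]]

5 is larger than every entry of row 1, so it is appended to row 1. The new tableau is [[1, 3, 5], [2, 6], [4]].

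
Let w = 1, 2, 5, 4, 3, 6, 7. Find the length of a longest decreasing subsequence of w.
3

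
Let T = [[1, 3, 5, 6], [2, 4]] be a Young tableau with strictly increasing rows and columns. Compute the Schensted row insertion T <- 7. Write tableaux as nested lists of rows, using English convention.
7 is larger than every entry of row 1, so it is appended to row 1. The new tableau is [[1, 3, 5, 6, 7], [2, 4]].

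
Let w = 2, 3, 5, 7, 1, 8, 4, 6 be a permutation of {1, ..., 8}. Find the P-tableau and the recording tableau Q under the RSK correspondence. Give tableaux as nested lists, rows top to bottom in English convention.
Insert each entry of the permutation into P by Schensted row insertion, recording in Q the position of each new cell.

Insert 2: appended to row 1. P = [[2]].
Insert 3: appended to row 1. P = [[2, 3]].
Insert 5: appended to row 1. P = [[2, 3, 5]].
Insert 7: appended to row 1. P = [[2, 3, 5, 7]].
Insert 1: 1 bumps 2 from row 1; 2 starts row 2. P = [[1, 3, 5, 7], [2]].
Insert 8: appended to row 1. P = [[1, 3, 5, 7, 8], [2]].
Insert 4: 4 bumps 5 from row 1; 5 appends to row 2. P = [[1, 3, 4, 7, 8], [2, 5]].
Insert 6: 6 bumps 7 from row 1; 7 appends to row 2. P = [[1, 3, 4, 6, 8], [2, 5, 7]].

So P = [[1, 3, 4, 6, 8], [2, 5, 7]], Q = [[1, 2, 3, 4, 6], [5, 7, 8]].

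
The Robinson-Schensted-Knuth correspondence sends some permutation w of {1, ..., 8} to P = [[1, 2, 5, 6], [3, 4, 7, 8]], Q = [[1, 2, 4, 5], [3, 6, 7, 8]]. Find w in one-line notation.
3 4 1 7 8 2 5 6

Reverse the RSK construction: for i from n down to 1, find the cell of Q containing i, remove the entry at that cell from P, and reverse-bump it up through P; the value ejected from row 1 is w(i).

Step i=8: Q has 8 at row 2, column 4; remove 8 from row 2 of P and reverse-bump: 8 enters row 1 and ejects 6. So w(8) = 6. P is now [[1, 2, 5, 8], [3, 4, 7]].
Step i=7: Q has 7 at row 2, column 3; remove 7 from row 2 of P and reverse-bump: 7 enters row 1 and ejects 5. So w(7) = 5. P is now [[1, 2, 7, 8], [3, 4]].
Step i=6: Q has 6 at row 2, column 2; remove 4 from row 2 of P and reverse-bump: 4 enters row 1 and ejects 2. So w(6) = 2. P is now [[1, 4, 7, 8], [3]].
Step i=5: Q has 5 at row 1, column 4; remove that cell from P, ejecting 8. So w(5) = 8. P is now [[1, 4, 7], [3]].
Step i=4: Q has 4 at row 1, column 3; remove that cell from P, ejecting 7. So w(4) = 7. P is now [[1, 4], [3]].
Step i=3: Q has 3 at row 2, column 1; remove 3 from row 2 of P and reverse-bump: 3 enters row 1 and ejects 1. So w(3) = 1. P is now [[3, 4]].
Step i=2: Q has 2 at row 1, column 2; remove that cell from P, ejecting 4. So w(2) = 4. P is now [[3]].
Step i=1: Q has 1 at row 1, column 1; remove that cell from P, ejecting 3. So w(1) = 3. P is now [].

So w = 3 4 1 7 8 2 5 6.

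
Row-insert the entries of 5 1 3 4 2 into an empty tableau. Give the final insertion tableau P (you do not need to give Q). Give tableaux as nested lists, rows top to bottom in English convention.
P = [[1, 2, 4], [3], [5]]

Insert 5: appended to row 1. P = [[5]].
Insert 1: 1 bumps 5 from row 1; 5 starts row 2. P = [[1], [5]].
Insert 3: appended to row 1. P = [[1, 3], [5]].
Insert 4: appended to row 1. P = [[1, 3, 4], [5]].
Insert 2: 2 bumps 3 from row 1; 3 bumps 5 from row 2; 5 starts row 3. P = [[1, 2, 4], [3], [5]].

So P = [[1, 2, 4], [3], [5]].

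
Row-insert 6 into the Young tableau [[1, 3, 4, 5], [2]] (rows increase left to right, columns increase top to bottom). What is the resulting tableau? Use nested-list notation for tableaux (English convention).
6 is larger than every entry of row 1, so it is appended to row 1. The new tableau is [[1, 3, 4, 5, 6], [2]].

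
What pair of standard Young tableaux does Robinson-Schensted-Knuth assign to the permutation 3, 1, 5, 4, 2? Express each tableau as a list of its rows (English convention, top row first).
P = [[1, 2], [3, 4], [5]], Q = [[1, 3], [2, 4], [5]]

Insert each entry of the permutation into P by Schensted row insertion, recording in Q the position of each new cell.

Insert 3: appended to row 1. P = [[3]].
Insert 1: 1 bumps 3 from row 1; 3 starts row 2. P = [[1], [3]].
Insert 5: appended to row 1. P = [[1, 5], [3]].
Insert 4: 4 bumps 5 from row 1; 5 appends to row 2. P = [[1, 4], [3, 5]].
Insert 2: 2 bumps 4 from row 1; 4 bumps 5 from row 2; 5 starts row 3. P = [[1, 2], [3, 4], [5]].

So P = [[1, 2], [3, 4], [5]], Q = [[1, 3], [2, 4], [5]].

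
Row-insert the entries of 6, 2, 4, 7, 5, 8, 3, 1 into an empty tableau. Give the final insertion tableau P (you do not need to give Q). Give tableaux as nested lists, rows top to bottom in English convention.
Insert 6: appended to row 1. P = [[6]].
Insert 2: 2 bumps 6 from row 1; 6 starts row 2. P = [[2], [6]].
Insert 4: appended to row 1. P = [[2, 4], [6]].
Insert 7: appended to row 1. P = [[2, 4, 7], [6]].
Insert 5: 5 bumps 7 from row 1; 7 appends to row 2. P = [[2, 4, 5], [6, 7]].
Insert 8: appended to row 1. P = [[2, 4, 5, 8], [6, 7]].
Insert 3: 3 bumps 4 from row 1; 4 bumps 6 from row 2; 6 starts row 3. P = [[2, 3, 5, 8], [4, 7], [6]].
Insert 1: 1 bumps 2 from row 1; 2 bumps 4 from row 2; 4 bumps 6 from row 3; 6 starts row 4. P = [[1, 3, 5, 8], [2, 7], [4], [6]].

So P = [[1, 3, 5, 8], [2, 7], [4], [6]].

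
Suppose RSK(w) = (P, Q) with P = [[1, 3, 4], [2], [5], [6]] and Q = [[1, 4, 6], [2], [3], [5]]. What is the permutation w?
6 5 2 3 1 4

Reverse the RSK construction: for i from n down to 1, find the cell of Q containing i, remove the entry at that cell from P, and reverse-bump it up through P; the value ejected from row 1 is w(i).

Step i=6: Q has 6 at row 1, column 3; remove that cell from P, ejecting 4. So w(6) = 4. P is now [[1, 3], [2], [5], [6]].
Step i=5: Q has 5 at row 4, column 1; remove 6 from row 4 of P and reverse-bump: 6 enters row 3 and ejects 5; 5 enters row 2 and ejects 2; 2 enters row 1 and ejects 1. So w(5) = 1. P is now [[2, 3], [5], [6]].
Step i=4: Q has 4 at row 1, column 2; remove that cell from P, ejecting 3. So w(4) = 3. P is now [[2], [5], [6]].
Step i=3: Q has 3 at row 3, column 1; remove 6 from row 3 of P and reverse-bump: 6 enters row 2 and ejects 5; 5 enters row 1 and ejects 2. So w(3) = 2. P is now [[5], [6]].
Step i=2: Q has 2 at row 2, column 1; remove 6 from row 2 of P and reverse-bump: 6 enters row 1 and ejects 5. So w(2) = 5. P is now [[6]].
Step i=1: Q has 1 at row 1, column 1; remove that cell from P, ejecting 6. So w(1) = 6. P is now [].

So w = 6 5 2 3 1 4.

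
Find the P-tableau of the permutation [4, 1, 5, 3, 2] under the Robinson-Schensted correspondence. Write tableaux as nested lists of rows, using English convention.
P = [[1, 2], [3, 5], [4]]

Insert 4: appended to row 1. P = [[4]].
Insert 1: 1 bumps 4 from row 1; 4 starts row 2. P = [[1], [4]].
Insert 5: appended to row 1. P = [[1, 5], [4]].
Insert 3: 3 bumps 5 from row 1; 5 appends to row 2. P = [[1, 3], [4, 5]].
Insert 2: 2 bumps 3 from row 1; 3 bumps 4 from row 2; 4 starts row 3. P = [[1, 2], [3, 5], [4]].

So P = [[1, 2], [3, 5], [4]].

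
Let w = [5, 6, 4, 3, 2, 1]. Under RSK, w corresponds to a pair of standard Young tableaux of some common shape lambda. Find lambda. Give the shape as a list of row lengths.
Row-insert each entry into an empty tableau.

After inserting 5: P = [[5]].
After inserting 6: P = [[5, 6]].
After inserting 4: P = [[4, 6], [5]].
After inserting 3: P = [[3, 6], [4], [5]].
After inserting 2: P = [[2, 6], [3], [4], [5]].
After inserting 1: P = [[1, 6], [2], [3], [4], [5]].

The final insertion tableau P = [[1, 6], [2], [3], [4], [5]] has shape [2, 1, 1, 1, 1].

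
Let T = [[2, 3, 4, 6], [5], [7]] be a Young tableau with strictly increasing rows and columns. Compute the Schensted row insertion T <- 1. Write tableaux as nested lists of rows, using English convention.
[[1, 3, 4, 6], [2], [5], [7]]

In row 1, 1 replaces 2 (the leftmost entry greater than 1); 2 is bumped to row 2. In row 2, 2 replaces 5 (the leftmost entry greater than 2); 5 is bumped to row 3. In row 3, 5 replaces 7 (the leftmost entry greater than 5); 7 is bumped to row 4. 7 starts a new row 4. The new tableau is [[1, 3, 4, 6], [2], [5], [7]].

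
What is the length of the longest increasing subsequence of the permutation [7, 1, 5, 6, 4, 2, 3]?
3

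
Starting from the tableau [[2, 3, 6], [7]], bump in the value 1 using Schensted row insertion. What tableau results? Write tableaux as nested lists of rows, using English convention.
[[1, 3, 6], [2], [7]]

In row 1, 1 replaces 2 (the leftmost entry greater than 1); 2 is bumped to row 2. In row 2, 2 replaces 7 (the leftmost entry greater than 2); 7 is bumped to row 3. 7 starts a new row 3. The new tableau is [[1, 3, 6], [2], [7]].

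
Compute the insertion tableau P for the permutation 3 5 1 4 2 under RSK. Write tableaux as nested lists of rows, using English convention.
P = [[1, 2], [3, 4], [5]]

Insert 3: appended to row 1. P = [[3]].
Insert 5: appended to row 1. P = [[3, 5]].
Insert 1: 1 bumps 3 from row 1; 3 starts row 2. P = [[1, 5], [3]].
Insert 4: 4 bumps 5 from row 1; 5 appends to row 2. P = [[1, 4], [3, 5]].
Insert 2: 2 bumps 4 from row 1; 4 bumps 5 from row 2; 5 starts row 3. P = [[1, 2], [3, 4], [5]].

So P = [[1, 2], [3, 4], [5]].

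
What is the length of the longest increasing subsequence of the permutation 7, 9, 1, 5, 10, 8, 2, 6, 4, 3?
3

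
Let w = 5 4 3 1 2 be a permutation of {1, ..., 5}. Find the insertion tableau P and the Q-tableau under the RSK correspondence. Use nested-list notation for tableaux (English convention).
P = [[1, 2], [3], [4], [5]], Q = [[1, 5], [2], [3], [4]]

Insert each entry of the permutation into P by Schensted row insertion, recording in Q the position of each new cell.

Insert 5: appended to row 1. P = [[5]].
Insert 4: 4 bumps 5 from row 1; 5 starts row 2. P = [[4], [5]].
Insert 3: 3 bumps 4 from row 1; 4 bumps 5 from row 2; 5 starts row 3. P = [[3], [4], [5]].
Insert 1: 1 bumps 3 from row 1; 3 bumps 4 from row 2; 4 bumps 5 from row 3; 5 starts row 4. P = [[1], [3], [4], [5]].
Insert 2: appended to row 1. P = [[1, 2], [3], [4], [5]].

So P = [[1, 2], [3], [4], [5]], Q = [[1, 5], [2], [3], [4]].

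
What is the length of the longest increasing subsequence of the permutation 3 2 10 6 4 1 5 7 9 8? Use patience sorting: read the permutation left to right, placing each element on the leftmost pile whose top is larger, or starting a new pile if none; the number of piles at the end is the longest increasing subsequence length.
5

3: new pile. tops = [3]
2: onto pile 1 (replacing 3). tops = [2]
10: new pile. tops = [2, 10]
6: onto pile 2 (replacing 10). tops = [2, 6]
4: onto pile 2 (replacing 6). tops = [2, 4]
1: onto pile 1 (replacing 2). tops = [1, 4]
5: new pile. tops = [1, 4, 5]
7: new pile. tops = [1, 4, 5, 7]
9: new pile. tops = [1, 4, 5, 7, 9]
8: onto pile 5 (replacing 9). tops = [1, 4, 5, 7, 8]

5 piles, so the longest increasing subsequence has length 5.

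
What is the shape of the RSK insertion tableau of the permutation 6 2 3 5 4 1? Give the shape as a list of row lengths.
Row-insert each entry into an empty tableau.

After inserting 6: P = [[6]].
After inserting 2: P = [[2], [6]].
After inserting 3: P = [[2, 3], [6]].
After inserting 5: P = [[2, 3, 5], [6]].
After inserting 4: P = [[2, 3, 4], [5], [6]].
After inserting 1: P = [[1, 3, 4], [2], [5], [6]].

The final insertion tableau P = [[1, 3, 4], [2], [5], [6]] has shape [3, 1, 1, 1].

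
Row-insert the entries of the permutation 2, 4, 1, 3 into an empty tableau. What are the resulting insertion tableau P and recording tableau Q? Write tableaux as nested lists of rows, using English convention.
Insert each entry of the permutation into P by Schensted row insertion, recording in Q the position of each new cell.

After inserting 2: P = [[2]].
After inserting 4: P = [[2, 4]].
After inserting 1: P = [[1, 4], [2]].
After inserting 3: P = [[1, 3], [2, 4]].

So P = [[1, 3], [2, 4]], Q = [[1, 2], [3, 4]].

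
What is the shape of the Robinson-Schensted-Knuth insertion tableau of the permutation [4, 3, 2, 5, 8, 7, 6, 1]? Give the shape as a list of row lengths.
RSK row insertion gives P = [[1, 5, 6], [2, 7], [3, 8], [4]], which has shape [3, 2, 2, 1].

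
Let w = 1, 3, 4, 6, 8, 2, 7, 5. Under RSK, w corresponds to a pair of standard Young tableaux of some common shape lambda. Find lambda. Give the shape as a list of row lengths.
RSK row insertion gives P = [[1, 2, 4, 5, 7], [3, 6], [8]], which has shape [5, 2, 1].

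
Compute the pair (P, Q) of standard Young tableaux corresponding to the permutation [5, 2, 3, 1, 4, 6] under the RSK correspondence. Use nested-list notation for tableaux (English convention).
P = [[1, 3, 4, 6], [2], [5]], Q = [[1, 3, 5, 6], [2], [4]]

Insert each entry of the permutation into P by Schensted row insertion, recording in Q the position of each new cell.

After inserting 5: P = [[5]].
After inserting 2: P = [[2], [5]].
After inserting 3: P = [[2, 3], [5]].
After inserting 1: P = [[1, 3], [2], [5]].
After inserting 4: P = [[1, 3, 4], [2], [5]].
After inserting 6: P = [[1, 3, 4, 6], [2], [5]].

So P = [[1, 3, 4, 6], [2], [5]], Q = [[1, 3, 5, 6], [2], [4]].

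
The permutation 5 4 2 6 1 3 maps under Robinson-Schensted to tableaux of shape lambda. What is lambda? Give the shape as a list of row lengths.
Row-insert each entry into an empty tableau.

After inserting 5: P = [[5]].
After inserting 4: P = [[4], [5]].
After inserting 2: P = [[2], [4], [5]].
After inserting 6: P = [[2, 6], [4], [5]].
After inserting 1: P = [[1, 6], [2], [4], [5]].
After inserting 3: P = [[1, 3], [2, 6], [4], [5]].

The final insertion tableau P = [[1, 3], [2, 6], [4], [5]] has shape [2, 2, 1, 1].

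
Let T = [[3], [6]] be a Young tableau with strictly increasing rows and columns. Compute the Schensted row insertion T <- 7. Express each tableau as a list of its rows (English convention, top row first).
7 is larger than every entry of row 1, so it is appended to row 1. The new tableau is [[3, 7], [6]].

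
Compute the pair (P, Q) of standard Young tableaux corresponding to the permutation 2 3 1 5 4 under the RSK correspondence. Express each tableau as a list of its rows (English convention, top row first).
Insert each entry of the permutation into P by Schensted row insertion, recording in Q the position of each new cell.

Insert 2: appended to row 1. P = [[2]].
Insert 3: appended to row 1. P = [[2, 3]].
Insert 1: 1 bumps 2 from row 1; 2 starts row 2. P = [[1, 3], [2]].
Insert 5: appended to row 1. P = [[1, 3, 5], [2]].
Insert 4: 4 bumps 5 from row 1; 5 appends to row 2. P = [[1, 3, 4], [2, 5]].

So P = [[1, 3, 4], [2, 5]], Q = [[1, 2, 4], [3, 5]].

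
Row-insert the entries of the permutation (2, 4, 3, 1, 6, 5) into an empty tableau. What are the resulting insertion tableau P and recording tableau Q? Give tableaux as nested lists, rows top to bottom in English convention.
P = [[1, 3, 5], [2, 6], [4]], Q = [[1, 2, 5], [3, 6], [4]]

Insert each entry of the permutation into P by Schensted row insertion, recording in Q the position of each new cell.

Insert 2: appended to row 1. P = [[2]].
Insert 4: appended to row 1. P = [[2, 4]].
Insert 3: 3 bumps 4 from row 1; 4 starts row 2. P = [[2, 3], [4]].
Insert 1: 1 bumps 2 from row 1; 2 bumps 4 from row 2; 4 starts row 3. P = [[1, 3], [2], [4]].
Insert 6: appended to row 1. P = [[1, 3, 6], [2], [4]].
Insert 5: 5 bumps 6 from row 1; 6 appends to row 2. P = [[1, 3, 5], [2, 6], [4]].

So P = [[1, 3, 5], [2, 6], [4]], Q = [[1, 2, 5], [3, 6], [4]].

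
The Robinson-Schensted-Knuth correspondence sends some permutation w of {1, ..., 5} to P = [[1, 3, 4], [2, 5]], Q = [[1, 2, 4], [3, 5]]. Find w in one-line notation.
Reverse the RSK construction: for i from n down to 1, find the cell of Q containing i, remove the entry at that cell from P, and reverse-bump it up through P; the value ejected from row 1 is w(i).

Step i=5: Q has 5 at row 2, column 2; remove 5 from row 2 of P and reverse-bump: 5 enters row 1 and ejects 4. So w(5) = 4. P is now [[1, 3, 5], [2]].
Step i=4: Q has 4 at row 1, column 3; remove that cell from P, ejecting 5. So w(4) = 5. P is now [[1, 3], [2]].
Step i=3: Q has 3 at row 2, column 1; remove 2 from row 2 of P and reverse-bump: 2 enters row 1 and ejects 1. So w(3) = 1. P is now [[2, 3]].
Step i=2: Q has 2 at row 1, column 2; remove that cell from P, ejecting 3. So w(2) = 3. P is now [[2]].
Step i=1: Q has 1 at row 1, column 1; remove that cell from P, ejecting 2. So w(1) = 2. P is now [].

So w = 2 3 1 5 4.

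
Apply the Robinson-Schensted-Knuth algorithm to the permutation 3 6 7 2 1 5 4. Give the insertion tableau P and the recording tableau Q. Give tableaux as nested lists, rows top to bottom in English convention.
Insert each entry of the permutation into P by Schensted row insertion, recording in Q the position of each new cell.

Insert 3: appended to row 1. P = [[3]].
Insert 6: appended to row 1. P = [[3, 6]].
Insert 7: appended to row 1. P = [[3, 6, 7]].
Insert 2: 2 bumps 3 from row 1; 3 starts row 2. P = [[2, 6, 7], [3]].
Insert 1: 1 bumps 2 from row 1; 2 bumps 3 from row 2; 3 starts row 3. P = [[1, 6, 7], [2], [3]].
Insert 5: 5 bumps 6 from row 1; 6 appends to row 2. P = [[1, 5, 7], [2, 6], [3]].
Insert 4: 4 bumps 5 from row 1; 5 bumps 6 from row 2; 6 appends to row 3. P = [[1, 4, 7], [2, 5], [3, 6]].

So P = [[1, 4, 7], [2, 5], [3, 6]], Q = [[1, 2, 3], [4, 6], [5, 7]].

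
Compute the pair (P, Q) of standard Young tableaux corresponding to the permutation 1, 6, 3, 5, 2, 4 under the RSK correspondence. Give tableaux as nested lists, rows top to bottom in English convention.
Insert each entry of the permutation into P by Schensted row insertion, recording in Q the position of each new cell.

Insert 1: appended to row 1. P = [[1]].
Insert 6: appended to row 1. P = [[1, 6]].
Insert 3: 3 bumps 6 from row 1; 6 starts row 2. P = [[1, 3], [6]].
Insert 5: appended to row 1. P = [[1, 3, 5], [6]].
Insert 2: 2 bumps 3 from row 1; 3 bumps 6 from row 2; 6 starts row 3. P = [[1, 2, 5], [3], [6]].
Insert 4: 4 bumps 5 from row 1; 5 appends to row 2. P = [[1, 2, 4], [3, 5], [6]].

So P = [[1, 2, 4], [3, 5], [6]], Q = [[1, 2, 4], [3, 6], [5]].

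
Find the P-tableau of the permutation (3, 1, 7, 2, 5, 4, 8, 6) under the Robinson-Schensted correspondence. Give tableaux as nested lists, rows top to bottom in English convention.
Insert 3: appended to row 1. P = [[3]].
Insert 1: 1 bumps 3 from row 1; 3 starts row 2. P = [[1], [3]].
Insert 7: appended to row 1. P = [[1, 7], [3]].
Insert 2: 2 bumps 7 from row 1; 7 appends to row 2. P = [[1, 2], [3, 7]].
Insert 5: appended to row 1. P = [[1, 2, 5], [3, 7]].
Insert 4: 4 bumps 5 from row 1; 5 bumps 7 from row 2; 7 starts row 3. P = [[1, 2, 4], [3, 5], [7]].
Insert 8: appended to row 1. P = [[1, 2, 4, 8], [3, 5], [7]].
Insert 6: 6 bumps 8 from row 1; 8 appends to row 2. P = [[1, 2, 4, 6], [3, 5, 8], [7]].

So P = [[1, 2, 4, 6], [3, 5, 8], [7]].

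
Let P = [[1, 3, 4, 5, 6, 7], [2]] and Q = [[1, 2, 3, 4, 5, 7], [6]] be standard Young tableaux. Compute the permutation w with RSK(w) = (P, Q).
2 3 4 5 6 1 7

Reverse RSK: for i = n, n-1, ..., 1, locate i in Q, remove the corresponding corner cell from P, and reverse-bump its entry up through P; the value ejected from row 1 is w(i).

So w = 2 3 4 5 6 1 7.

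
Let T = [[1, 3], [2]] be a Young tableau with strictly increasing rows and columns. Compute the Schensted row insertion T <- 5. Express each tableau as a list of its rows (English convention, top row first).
[[1, 3, 5], [2]]

5 is larger than every entry of row 1, so it is appended to row 1. The new tableau is [[1, 3, 5], [2]].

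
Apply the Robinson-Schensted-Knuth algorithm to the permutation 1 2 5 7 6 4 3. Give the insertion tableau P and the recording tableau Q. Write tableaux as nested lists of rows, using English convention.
Insert each entry of the permutation into P by Schensted row insertion, recording in Q the position of each new cell.

After inserting 1: P = [[1]].
After inserting 2: P = [[1, 2]].
After inserting 5: P = [[1, 2, 5]].
After inserting 7: P = [[1, 2, 5, 7]].
After inserting 6: P = [[1, 2, 5, 6], [7]].
After inserting 4: P = [[1, 2, 4, 6], [5], [7]].
After inserting 3: P = [[1, 2, 3, 6], [4], [5], [7]].

So P = [[1, 2, 3, 6], [4], [5], [7]], Q = [[1, 2, 3, 4], [5], [6], [7]].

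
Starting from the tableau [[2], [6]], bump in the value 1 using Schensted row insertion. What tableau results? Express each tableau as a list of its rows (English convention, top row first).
In row 1, 1 replaces 2 (the leftmost entry greater than 1); 2 is bumped to row 2. In row 2, 2 replaces 6 (the leftmost entry greater than 2); 6 is bumped to row 3. 6 starts a new row 3. The new tableau is [[1], [2], [6]].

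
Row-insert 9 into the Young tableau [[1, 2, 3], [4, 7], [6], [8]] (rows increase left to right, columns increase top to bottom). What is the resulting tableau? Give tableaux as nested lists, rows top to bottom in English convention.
9 is larger than every entry of row 1, so it is appended to row 1. The new tableau is [[1, 2, 3, 9], [4, 7], [6], [8]].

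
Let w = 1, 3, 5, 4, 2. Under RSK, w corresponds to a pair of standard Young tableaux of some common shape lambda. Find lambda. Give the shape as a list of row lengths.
Row-insert each entry into an empty tableau.

After inserting 1: P = [[1]].
After inserting 3: P = [[1, 3]].
After inserting 5: P = [[1, 3, 5]].
After inserting 4: P = [[1, 3, 4], [5]].
After inserting 2: P = [[1, 2, 4], [3], [5]].

The final insertion tableau P = [[1, 2, 4], [3], [5]] has shape [3, 1, 1].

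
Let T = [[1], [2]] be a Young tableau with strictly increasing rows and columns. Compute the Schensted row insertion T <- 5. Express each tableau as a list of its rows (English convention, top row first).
[[1, 5], [2]]

5 is larger than every entry of row 1, so it is appended to row 1. The new tableau is [[1, 5], [2]].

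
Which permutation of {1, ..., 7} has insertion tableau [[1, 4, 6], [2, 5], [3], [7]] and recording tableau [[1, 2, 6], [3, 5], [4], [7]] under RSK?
3 7 5 2 4 6 1

Reverse the RSK construction: for i from n down to 1, find the cell of Q containing i, remove the entry at that cell from P, and reverse-bump it up through P; the value ejected from row 1 is w(i).

Step i=7: Q has 7 at row 4, column 1; remove 7 from row 4 of P and reverse-bump: 7 enters row 3 and ejects 3; 3 enters row 2 and ejects 2; 2 enters row 1 and ejects 1. So w(7) = 1. P is now [[2, 4, 6], [3, 5], [7]].
Step i=6: Q has 6 at row 1, column 3; remove that cell from P, ejecting 6. So w(6) = 6. P is now [[2, 4], [3, 5], [7]].
Step i=5: Q has 5 at row 2, column 2; remove 5 from row 2 of P and reverse-bump: 5 enters row 1 and ejects 4. So w(5) = 4. P is now [[2, 5], [3], [7]].
Step i=4: Q has 4 at row 3, column 1; remove 7 from row 3 of P and reverse-bump: 7 enters row 2 and ejects 3; 3 enters row 1 and ejects 2. So w(4) = 2. P is now [[3, 5], [7]].
Step i=3: Q has 3 at row 2, column 1; remove 7 from row 2 of P and reverse-bump: 7 enters row 1 and ejects 5. So w(3) = 5. P is now [[3, 7]].
Step i=2: Q has 2 at row 1, column 2; remove that cell from P, ejecting 7. So w(2) = 7. P is now [[3]].
Step i=1: Q has 1 at row 1, column 1; remove that cell from P, ejecting 3. So w(1) = 3. P is now [].

So w = 3 7 5 2 4 6 1.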